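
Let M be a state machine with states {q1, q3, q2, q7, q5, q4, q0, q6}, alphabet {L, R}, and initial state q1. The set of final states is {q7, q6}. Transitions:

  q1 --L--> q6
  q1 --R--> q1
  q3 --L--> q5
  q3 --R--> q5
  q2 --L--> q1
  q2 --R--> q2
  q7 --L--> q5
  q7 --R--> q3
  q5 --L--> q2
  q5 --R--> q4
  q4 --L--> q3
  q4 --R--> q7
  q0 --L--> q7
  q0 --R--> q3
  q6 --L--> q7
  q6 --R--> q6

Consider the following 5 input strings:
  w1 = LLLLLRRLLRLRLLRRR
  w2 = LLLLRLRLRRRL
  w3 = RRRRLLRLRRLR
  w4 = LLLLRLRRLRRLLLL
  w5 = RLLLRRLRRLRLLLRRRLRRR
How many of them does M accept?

w1:
  start at q1
  read 'L': q1 → q6
  read 'L': q6 → q7
  read 'L': q7 → q5
  read 'L': q5 → q2
  read 'L': q2 → q1
  read 'R': q1 → q1
  read 'R': q1 → q1
  read 'L': q1 → q6
  read 'L': q6 → q7
  read 'R': q7 → q3
  read 'L': q3 → q5
  read 'R': q5 → q4
  read 'L': q4 → q3
  read 'L': q3 → q5
  read 'R': q5 → q4
  read 'R': q4 → q7
  read 'R': q7 → q3
  end q3, rejected
w2:
  start at q1
  read 'L': q1 → q6
  read 'L': q6 → q7
  read 'L': q7 → q5
  read 'L': q5 → q2
  read 'R': q2 → q2
  read 'L': q2 → q1
  read 'R': q1 → q1
  read 'L': q1 → q6
  read 'R': q6 → q6
  read 'R': q6 → q6
  read 'R': q6 → q6
  read 'L': q6 → q7
  end q7, accepted
w3:
  start at q1
  read 'R': q1 → q1
  read 'R': q1 → q1
  read 'R': q1 → q1
  read 'R': q1 → q1
  read 'L': q1 → q6
  read 'L': q6 → q7
  read 'R': q7 → q3
  read 'L': q3 → q5
  read 'R': q5 → q4
  read 'R': q4 → q7
  read 'L': q7 → q5
  read 'R': q5 → q4
  end q4, rejected
w4:
  start at q1
  read 'L': q1 → q6
  read 'L': q6 → q7
  read 'L': q7 → q5
  read 'L': q5 → q2
  read 'R': q2 → q2
  read 'L': q2 → q1
  read 'R': q1 → q1
  read 'R': q1 → q1
  read 'L': q1 → q6
  read 'R': q6 → q6
  read 'R': q6 → q6
  read 'L': q6 → q7
  read 'L': q7 → q5
  read 'L': q5 → q2
  read 'L': q2 → q1
  end q1, rejected
w5:
  start at q1
  read 'R': q1 → q1
  read 'L': q1 → q6
  read 'L': q6 → q7
  read 'L': q7 → q5
  read 'R': q5 → q4
  read 'R': q4 → q7
  read 'L': q7 → q5
  read 'R': q5 → q4
  read 'R': q4 → q7
  read 'L': q7 → q5
  read 'R': q5 → q4
  read 'L': q4 → q3
  read 'L': q3 → q5
  read 'L': q5 → q2
  read 'R': q2 → q2
  read 'R': q2 → q2
  read 'R': q2 → q2
  read 'L': q2 → q1
  read 'R': q1 → q1
  read 'R': q1 → q1
  read 'R': q1 → q1
  end q1, rejected

1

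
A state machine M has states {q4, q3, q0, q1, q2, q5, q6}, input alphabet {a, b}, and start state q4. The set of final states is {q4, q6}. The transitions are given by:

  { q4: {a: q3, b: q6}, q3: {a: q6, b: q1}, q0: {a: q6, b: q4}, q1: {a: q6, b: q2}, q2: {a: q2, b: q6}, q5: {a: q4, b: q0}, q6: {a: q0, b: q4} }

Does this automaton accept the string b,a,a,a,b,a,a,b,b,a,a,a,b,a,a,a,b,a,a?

Trace: q4 -b-> q6 -a-> q0 -a-> q6 -a-> q0 -b-> q4 -a-> q3 -a-> q6 -b-> q4 -b-> q6 -a-> q0 -a-> q6 -a-> q0 -b-> q4 -a-> q3 -a-> q6 -a-> q0 -b-> q4 -a-> q3 -a-> q6
End state q6 is accepting.

Yes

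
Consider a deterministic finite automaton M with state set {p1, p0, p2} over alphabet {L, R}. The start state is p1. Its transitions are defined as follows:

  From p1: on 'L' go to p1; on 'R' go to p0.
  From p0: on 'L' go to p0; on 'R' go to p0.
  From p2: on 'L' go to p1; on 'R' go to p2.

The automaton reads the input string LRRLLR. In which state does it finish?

p1 → p1 → p0 → p0 → p0 → p0 → p0

p0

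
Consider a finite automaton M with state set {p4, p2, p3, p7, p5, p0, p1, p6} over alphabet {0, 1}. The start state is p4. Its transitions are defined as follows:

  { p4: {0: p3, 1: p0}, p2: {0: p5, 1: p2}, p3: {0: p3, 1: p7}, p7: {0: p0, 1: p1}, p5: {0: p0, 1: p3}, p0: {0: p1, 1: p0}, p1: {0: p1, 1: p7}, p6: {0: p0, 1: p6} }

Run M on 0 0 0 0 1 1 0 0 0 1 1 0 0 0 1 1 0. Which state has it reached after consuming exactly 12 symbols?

start at p4
read '0': p4 → p3
read '0': p3 → p3
read '0': p3 → p3
read '0': p3 → p3
read '1': p3 → p7
read '1': p7 → p1
read '0': p1 → p1
read '0': p1 → p1
read '0': p1 → p1
read '1': p1 → p7
read '1': p7 → p1
read '0': p1 → p1
After 12 symbols: p1.

p1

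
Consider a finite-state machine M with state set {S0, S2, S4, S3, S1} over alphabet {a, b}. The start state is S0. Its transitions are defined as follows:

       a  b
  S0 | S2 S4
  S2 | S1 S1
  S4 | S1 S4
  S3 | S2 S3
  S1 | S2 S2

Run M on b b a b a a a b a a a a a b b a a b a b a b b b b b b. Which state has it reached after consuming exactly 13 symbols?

Trace: S0 -b-> S4 -b-> S4 -a-> S1 -b-> S2 -a-> S1 -a-> S2 -a-> S1 -b-> S2 -a-> S1 -a-> S2 -a-> S1 -a-> S2 -a-> S1
After 13 symbols: S1.

S1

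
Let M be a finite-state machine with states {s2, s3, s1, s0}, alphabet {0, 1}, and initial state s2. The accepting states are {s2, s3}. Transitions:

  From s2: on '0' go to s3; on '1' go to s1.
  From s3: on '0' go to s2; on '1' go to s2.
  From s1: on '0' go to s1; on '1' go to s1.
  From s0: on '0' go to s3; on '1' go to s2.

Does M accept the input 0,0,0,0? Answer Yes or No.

start at s2
read '0': s2 → s3
read '0': s3 → s2
read '0': s2 → s3
read '0': s3 → s2
End state s2 is accepting.

Yes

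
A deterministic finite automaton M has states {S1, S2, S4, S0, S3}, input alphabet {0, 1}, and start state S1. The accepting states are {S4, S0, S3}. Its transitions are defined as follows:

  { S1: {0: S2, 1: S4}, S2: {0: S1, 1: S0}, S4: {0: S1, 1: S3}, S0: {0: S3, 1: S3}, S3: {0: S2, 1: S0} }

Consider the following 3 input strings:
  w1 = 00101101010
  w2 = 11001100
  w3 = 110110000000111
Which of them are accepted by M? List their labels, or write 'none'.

w1, w3

w1: S1 → S2 → S1 → S4 → S1 → S4 → S3 → S2 → S0 → S3 → S0 → S3  → end S3, accepted
w2: S1 → S4 → S3 → S2 → S1 → S4 → S3 → S2 → S1  → end S1, rejected
w3: S1 → S4 → S3 → S2 → S0 → S3 → S2 → S1 → S2 → S1 → S2 → S1 → S2 → S0 → S3 → S0  → end S0, accepted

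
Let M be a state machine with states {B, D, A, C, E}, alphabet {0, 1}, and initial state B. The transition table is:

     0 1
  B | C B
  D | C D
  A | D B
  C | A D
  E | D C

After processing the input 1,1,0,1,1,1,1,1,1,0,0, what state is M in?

A

start at B
read '1': B → B
read '1': B → B
read '0': B → C
read '1': C → D
read '1': D → D
read '1': D → D
read '1': D → D
read '1': D → D
read '1': D → D
read '0': D → C
read '0': C → A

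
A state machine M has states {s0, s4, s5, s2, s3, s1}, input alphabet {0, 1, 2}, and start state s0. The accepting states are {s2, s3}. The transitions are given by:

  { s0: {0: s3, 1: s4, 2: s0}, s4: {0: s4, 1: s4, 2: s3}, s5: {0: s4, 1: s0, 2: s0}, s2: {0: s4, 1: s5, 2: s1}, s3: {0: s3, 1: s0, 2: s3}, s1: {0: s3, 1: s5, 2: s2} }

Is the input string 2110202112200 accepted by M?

Yes

Trace: s0 -2-> s0 -1-> s4 -1-> s4 -0-> s4 -2-> s3 -0-> s3 -2-> s3 -1-> s0 -1-> s4 -2-> s3 -2-> s3 -0-> s3 -0-> s3
End state s3 is accepting.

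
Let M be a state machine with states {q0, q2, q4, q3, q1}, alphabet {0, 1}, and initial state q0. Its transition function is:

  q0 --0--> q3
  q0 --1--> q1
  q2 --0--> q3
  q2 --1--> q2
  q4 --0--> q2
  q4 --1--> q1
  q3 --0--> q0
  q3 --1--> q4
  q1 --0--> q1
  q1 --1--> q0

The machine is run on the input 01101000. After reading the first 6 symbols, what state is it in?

q0 → q3 → q4 → q1 → q1 → q0 → q3
After 6 symbols: q3.

q3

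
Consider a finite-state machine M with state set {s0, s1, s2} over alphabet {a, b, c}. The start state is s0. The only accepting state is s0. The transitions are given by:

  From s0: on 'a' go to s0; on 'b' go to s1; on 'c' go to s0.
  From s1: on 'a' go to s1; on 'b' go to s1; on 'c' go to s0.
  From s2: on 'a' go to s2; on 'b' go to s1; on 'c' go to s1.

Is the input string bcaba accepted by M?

No

Trace: s0 -b-> s1 -c-> s0 -a-> s0 -b-> s1 -a-> s1
End state s1 is not accepting.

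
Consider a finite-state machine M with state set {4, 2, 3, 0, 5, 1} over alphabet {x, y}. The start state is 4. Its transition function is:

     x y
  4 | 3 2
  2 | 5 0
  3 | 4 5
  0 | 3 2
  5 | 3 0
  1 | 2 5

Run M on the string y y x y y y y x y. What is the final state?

4 → 2 → 0 → 3 → 5 → 0 → 2 → 0 → 3 → 5

5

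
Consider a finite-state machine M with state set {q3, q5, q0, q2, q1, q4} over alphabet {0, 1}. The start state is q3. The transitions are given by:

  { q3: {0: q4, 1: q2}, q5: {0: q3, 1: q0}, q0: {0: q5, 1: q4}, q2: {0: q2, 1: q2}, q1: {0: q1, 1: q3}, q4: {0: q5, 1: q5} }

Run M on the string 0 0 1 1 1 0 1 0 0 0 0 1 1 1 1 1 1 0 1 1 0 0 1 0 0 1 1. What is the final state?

q2

Trace: q3 -0-> q4 -0-> q5 -1-> q0 -1-> q4 -1-> q5 -0-> q3 -1-> q2 -0-> q2 -0-> q2 -0-> q2 -0-> q2 -1-> q2 -1-> q2 -1-> q2 -1-> q2 -1-> q2 -1-> q2 -0-> q2 -1-> q2 -1-> q2 -0-> q2 -0-> q2 -1-> q2 -0-> q2 -0-> q2 -1-> q2 -1-> q2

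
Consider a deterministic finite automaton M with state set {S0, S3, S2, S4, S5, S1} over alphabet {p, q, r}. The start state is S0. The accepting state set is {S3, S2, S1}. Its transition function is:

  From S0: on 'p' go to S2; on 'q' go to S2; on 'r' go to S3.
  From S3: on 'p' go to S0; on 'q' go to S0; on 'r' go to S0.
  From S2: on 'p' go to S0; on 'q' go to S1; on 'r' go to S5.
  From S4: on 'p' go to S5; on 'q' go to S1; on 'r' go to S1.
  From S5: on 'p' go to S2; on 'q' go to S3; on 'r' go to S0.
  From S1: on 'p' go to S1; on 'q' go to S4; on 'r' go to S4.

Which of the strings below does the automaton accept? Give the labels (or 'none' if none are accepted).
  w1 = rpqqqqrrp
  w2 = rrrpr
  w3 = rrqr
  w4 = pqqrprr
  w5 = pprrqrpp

w1, w2, w4

w1:
  start at S0
  read 'r': S0 → S3
  read 'p': S3 → S0
  read 'q': S0 → S2
  read 'q': S2 → S1
  read 'q': S1 → S4
  read 'q': S4 → S1
  read 'r': S1 → S4
  read 'r': S4 → S1
  read 'p': S1 → S1
  end S1, accepted
w2:
  start at S0
  read 'r': S0 → S3
  read 'r': S3 → S0
  read 'r': S0 → S3
  read 'p': S3 → S0
  read 'r': S0 → S3
  end S3, accepted
w3:
  start at S0
  read 'r': S0 → S3
  read 'r': S3 → S0
  read 'q': S0 → S2
  read 'r': S2 → S5
  end S5, rejected
w4:
  start at S0
  read 'p': S0 → S2
  read 'q': S2 → S1
  read 'q': S1 → S4
  read 'r': S4 → S1
  read 'p': S1 → S1
  read 'r': S1 → S4
  read 'r': S4 → S1
  end S1, accepted
w5:
  start at S0
  read 'p': S0 → S2
  read 'p': S2 → S0
  read 'r': S0 → S3
  read 'r': S3 → S0
  read 'q': S0 → S2
  read 'r': S2 → S5
  read 'p': S5 → S2
  read 'p': S2 → S0
  end S0, rejected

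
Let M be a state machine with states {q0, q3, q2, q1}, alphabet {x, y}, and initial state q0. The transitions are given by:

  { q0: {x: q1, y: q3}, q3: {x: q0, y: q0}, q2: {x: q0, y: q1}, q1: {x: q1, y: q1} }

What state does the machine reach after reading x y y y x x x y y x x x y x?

q1

start at q0
read 'x': q0 → q1
read 'y': q1 → q1
read 'y': q1 → q1
read 'y': q1 → q1
read 'x': q1 → q1
read 'x': q1 → q1
read 'x': q1 → q1
read 'y': q1 → q1
read 'y': q1 → q1
read 'x': q1 → q1
read 'x': q1 → q1
read 'x': q1 → q1
read 'y': q1 → q1
read 'x': q1 → q1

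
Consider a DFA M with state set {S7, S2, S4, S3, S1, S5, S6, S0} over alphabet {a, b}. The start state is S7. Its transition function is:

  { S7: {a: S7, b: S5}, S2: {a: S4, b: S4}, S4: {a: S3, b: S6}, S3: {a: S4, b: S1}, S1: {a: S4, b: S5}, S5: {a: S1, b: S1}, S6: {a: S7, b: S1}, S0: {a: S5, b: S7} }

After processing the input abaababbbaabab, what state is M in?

S5

start at S7
read 'a': S7 → S7
read 'b': S7 → S5
read 'a': S5 → S1
read 'a': S1 → S4
read 'b': S4 → S6
read 'a': S6 → S7
read 'b': S7 → S5
read 'b': S5 → S1
read 'b': S1 → S5
read 'a': S5 → S1
read 'a': S1 → S4
read 'b': S4 → S6
read 'a': S6 → S7
read 'b': S7 → S5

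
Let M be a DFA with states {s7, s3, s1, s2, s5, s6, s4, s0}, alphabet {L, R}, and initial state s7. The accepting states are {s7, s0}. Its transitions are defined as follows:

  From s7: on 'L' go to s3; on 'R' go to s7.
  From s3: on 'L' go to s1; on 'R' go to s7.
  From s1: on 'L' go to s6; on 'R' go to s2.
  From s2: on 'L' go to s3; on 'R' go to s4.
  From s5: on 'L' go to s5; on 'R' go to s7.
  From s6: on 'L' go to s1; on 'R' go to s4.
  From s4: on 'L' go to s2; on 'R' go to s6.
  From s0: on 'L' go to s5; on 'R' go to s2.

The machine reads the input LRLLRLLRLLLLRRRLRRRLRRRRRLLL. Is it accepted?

No

start at s7
read 'L': s7 → s3
read 'R': s3 → s7
read 'L': s7 → s3
read 'L': s3 → s1
read 'R': s1 → s2
read 'L': s2 → s3
read 'L': s3 → s1
read 'R': s1 → s2
read 'L': s2 → s3
read 'L': s3 → s1
read 'L': s1 → s6
read 'L': s6 → s1
read 'R': s1 → s2
read 'R': s2 → s4
read 'R': s4 → s6
read 'L': s6 → s1
read 'R': s1 → s2
read 'R': s2 → s4
read 'R': s4 → s6
read 'L': s6 → s1
read 'R': s1 → s2
read 'R': s2 → s4
read 'R': s4 → s6
read 'R': s6 → s4
read 'R': s4 → s6
read 'L': s6 → s1
read 'L': s1 → s6
read 'L': s6 → s1
End state s1 is not accepting.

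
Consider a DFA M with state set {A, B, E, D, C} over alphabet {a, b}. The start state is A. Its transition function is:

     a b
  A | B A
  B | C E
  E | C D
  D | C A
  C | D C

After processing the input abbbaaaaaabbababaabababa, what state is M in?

D

A → B → E → D → A → B → C → D → C → D → C → C → C → D → A → B → E → C → D → A → B → E → C → C → D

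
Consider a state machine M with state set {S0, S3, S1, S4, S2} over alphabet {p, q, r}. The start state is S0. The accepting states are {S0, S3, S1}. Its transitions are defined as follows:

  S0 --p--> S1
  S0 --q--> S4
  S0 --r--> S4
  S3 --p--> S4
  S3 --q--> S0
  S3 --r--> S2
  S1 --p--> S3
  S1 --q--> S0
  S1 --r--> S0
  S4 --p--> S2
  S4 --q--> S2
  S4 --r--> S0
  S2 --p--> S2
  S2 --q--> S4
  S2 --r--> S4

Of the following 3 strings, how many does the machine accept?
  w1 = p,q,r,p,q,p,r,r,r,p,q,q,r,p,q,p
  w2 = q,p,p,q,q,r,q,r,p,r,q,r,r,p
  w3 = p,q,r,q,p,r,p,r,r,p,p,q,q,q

1

w1: Trace: S0 -p-> S1 -q-> S0 -r-> S4 -p-> S2 -q-> S4 -p-> S2 -r-> S4 -r-> S0 -r-> S4 -p-> S2 -q-> S4 -q-> S2 -r-> S4 -p-> S2 -q-> S4 -p-> S2  → end S2, rejected
w2: Trace: S0 -q-> S4 -p-> S2 -p-> S2 -q-> S4 -q-> S2 -r-> S4 -q-> S2 -r-> S4 -p-> S2 -r-> S4 -q-> S2 -r-> S4 -r-> S0 -p-> S1  → end S1, accepted
w3: Trace: S0 -p-> S1 -q-> S0 -r-> S4 -q-> S2 -p-> S2 -r-> S4 -p-> S2 -r-> S4 -r-> S0 -p-> S1 -p-> S3 -q-> S0 -q-> S4 -q-> S2  → end S2, rejected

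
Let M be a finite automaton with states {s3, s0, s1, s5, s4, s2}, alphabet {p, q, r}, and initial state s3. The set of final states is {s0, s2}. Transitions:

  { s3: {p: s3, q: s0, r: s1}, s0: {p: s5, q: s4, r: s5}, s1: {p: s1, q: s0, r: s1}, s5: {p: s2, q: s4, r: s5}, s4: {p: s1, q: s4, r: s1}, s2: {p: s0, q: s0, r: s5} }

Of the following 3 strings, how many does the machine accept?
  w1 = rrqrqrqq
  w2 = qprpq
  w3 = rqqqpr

1

w1:
  start at s3
  read 'r': s3 → s1
  read 'r': s1 → s1
  read 'q': s1 → s0
  read 'r': s0 → s5
  read 'q': s5 → s4
  read 'r': s4 → s1
  read 'q': s1 → s0
  read 'q': s0 → s4
  end s4, rejected
w2:
  start at s3
  read 'q': s3 → s0
  read 'p': s0 → s5
  read 'r': s5 → s5
  read 'p': s5 → s2
  read 'q': s2 → s0
  end s0, accepted
w3:
  start at s3
  read 'r': s3 → s1
  read 'q': s1 → s0
  read 'q': s0 → s4
  read 'q': s4 → s4
  read 'p': s4 → s1
  read 'r': s1 → s1
  end s1, rejected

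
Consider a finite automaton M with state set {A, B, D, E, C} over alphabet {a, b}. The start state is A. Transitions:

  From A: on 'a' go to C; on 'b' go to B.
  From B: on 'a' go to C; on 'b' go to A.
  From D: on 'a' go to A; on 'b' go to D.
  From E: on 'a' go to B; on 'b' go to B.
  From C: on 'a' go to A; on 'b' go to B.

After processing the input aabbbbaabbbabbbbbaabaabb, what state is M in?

A

A → C → A → B → A → B → A → C → A → B → A → B → C → B → A → B → A → B → C → A → B → C → A → B → A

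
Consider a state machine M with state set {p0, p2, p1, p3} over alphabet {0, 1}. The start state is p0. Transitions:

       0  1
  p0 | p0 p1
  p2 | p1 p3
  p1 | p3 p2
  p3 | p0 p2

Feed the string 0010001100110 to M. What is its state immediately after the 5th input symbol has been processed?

p0

start at p0
read '0': p0 → p0
read '0': p0 → p0
read '1': p0 → p1
read '0': p1 → p3
read '0': p3 → p0
After 5 symbols: p0.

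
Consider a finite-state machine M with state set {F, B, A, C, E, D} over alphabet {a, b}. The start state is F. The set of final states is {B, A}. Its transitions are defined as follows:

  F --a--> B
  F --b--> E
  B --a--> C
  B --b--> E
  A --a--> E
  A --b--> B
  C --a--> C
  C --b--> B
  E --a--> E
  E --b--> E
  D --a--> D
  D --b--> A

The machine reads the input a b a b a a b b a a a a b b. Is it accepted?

No

Trace: F -a-> B -b-> E -a-> E -b-> E -a-> E -a-> E -b-> E -b-> E -a-> E -a-> E -a-> E -a-> E -b-> E -b-> E
End state E is not accepting.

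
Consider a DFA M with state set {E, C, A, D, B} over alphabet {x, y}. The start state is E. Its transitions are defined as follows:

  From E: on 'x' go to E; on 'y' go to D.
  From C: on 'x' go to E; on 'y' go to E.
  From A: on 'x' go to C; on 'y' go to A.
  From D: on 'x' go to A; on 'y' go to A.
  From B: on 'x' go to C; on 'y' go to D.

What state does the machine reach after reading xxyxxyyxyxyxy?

start at E
read 'x': E → E
read 'x': E → E
read 'y': E → D
read 'x': D → A
read 'x': A → C
read 'y': C → E
read 'y': E → D
read 'x': D → A
read 'y': A → A
read 'x': A → C
read 'y': C → E
read 'x': E → E
read 'y': E → D

D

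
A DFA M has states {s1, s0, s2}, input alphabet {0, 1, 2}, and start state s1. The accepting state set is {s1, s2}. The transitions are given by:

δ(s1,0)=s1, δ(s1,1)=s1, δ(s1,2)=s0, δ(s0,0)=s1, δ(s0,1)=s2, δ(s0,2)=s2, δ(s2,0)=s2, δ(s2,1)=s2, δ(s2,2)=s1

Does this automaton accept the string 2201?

Yes

Trace: s1 -2-> s0 -2-> s2 -0-> s2 -1-> s2
End state s2 is accepting.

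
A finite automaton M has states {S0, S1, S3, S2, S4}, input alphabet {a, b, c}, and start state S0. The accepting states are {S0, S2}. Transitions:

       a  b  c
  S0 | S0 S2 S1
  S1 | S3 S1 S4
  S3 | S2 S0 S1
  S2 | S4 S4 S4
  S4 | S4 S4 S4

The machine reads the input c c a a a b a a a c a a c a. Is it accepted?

No

Trace: S0 -c-> S1 -c-> S4 -a-> S4 -a-> S4 -a-> S4 -b-> S4 -a-> S4 -a-> S4 -a-> S4 -c-> S4 -a-> S4 -a-> S4 -c-> S4 -a-> S4
End state S4 is not accepting.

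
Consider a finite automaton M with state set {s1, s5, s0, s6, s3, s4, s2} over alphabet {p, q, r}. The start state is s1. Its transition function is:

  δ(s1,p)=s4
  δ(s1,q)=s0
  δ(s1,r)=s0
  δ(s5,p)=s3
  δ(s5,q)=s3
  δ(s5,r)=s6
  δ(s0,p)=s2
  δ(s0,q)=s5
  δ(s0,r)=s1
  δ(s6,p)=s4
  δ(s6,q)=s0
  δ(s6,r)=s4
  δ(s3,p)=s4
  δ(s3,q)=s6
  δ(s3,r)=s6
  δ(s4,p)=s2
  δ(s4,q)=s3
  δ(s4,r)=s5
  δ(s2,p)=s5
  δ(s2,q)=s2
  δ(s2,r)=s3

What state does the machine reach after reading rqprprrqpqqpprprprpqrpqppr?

Trace: s1 -r-> s0 -q-> s5 -p-> s3 -r-> s6 -p-> s4 -r-> s5 -r-> s6 -q-> s0 -p-> s2 -q-> s2 -q-> s2 -p-> s5 -p-> s3 -r-> s6 -p-> s4 -r-> s5 -p-> s3 -r-> s6 -p-> s4 -q-> s3 -r-> s6 -p-> s4 -q-> s3 -p-> s4 -p-> s2 -r-> s3

s3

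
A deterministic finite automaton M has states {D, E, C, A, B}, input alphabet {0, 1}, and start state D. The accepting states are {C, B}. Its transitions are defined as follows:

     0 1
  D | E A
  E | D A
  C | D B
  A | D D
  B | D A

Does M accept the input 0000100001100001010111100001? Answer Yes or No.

No

start at D
read '0': D → E
read '0': E → D
read '0': D → E
read '0': E → D
read '1': D → A
read '0': A → D
read '0': D → E
read '0': E → D
read '0': D → E
read '1': E → A
read '1': A → D
read '0': D → E
read '0': E → D
read '0': D → E
read '0': E → D
read '1': D → A
read '0': A → D
read '1': D → A
read '0': A → D
read '1': D → A
read '1': A → D
read '1': D → A
read '1': A → D
read '0': D → E
read '0': E → D
read '0': D → E
read '0': E → D
read '1': D → A
End state A is not accepting.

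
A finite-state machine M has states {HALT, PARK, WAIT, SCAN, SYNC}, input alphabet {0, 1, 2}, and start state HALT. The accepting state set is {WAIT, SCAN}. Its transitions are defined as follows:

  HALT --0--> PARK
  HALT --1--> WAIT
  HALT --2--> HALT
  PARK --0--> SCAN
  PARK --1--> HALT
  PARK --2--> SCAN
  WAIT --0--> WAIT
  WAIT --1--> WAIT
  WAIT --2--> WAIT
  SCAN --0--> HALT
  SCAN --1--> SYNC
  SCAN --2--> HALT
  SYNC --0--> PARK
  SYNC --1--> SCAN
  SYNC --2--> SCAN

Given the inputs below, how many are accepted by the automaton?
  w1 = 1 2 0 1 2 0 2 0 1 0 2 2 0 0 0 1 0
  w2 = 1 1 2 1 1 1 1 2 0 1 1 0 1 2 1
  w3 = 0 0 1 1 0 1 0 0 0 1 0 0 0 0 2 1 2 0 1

3

w1:
  start at HALT
  read '1': HALT → WAIT
  read '2': WAIT → WAIT
  read '0': WAIT → WAIT
  read '1': WAIT → WAIT
  read '2': WAIT → WAIT
  read '0': WAIT → WAIT
  read '2': WAIT → WAIT
  read '0': WAIT → WAIT
  read '1': WAIT → WAIT
  read '0': WAIT → WAIT
  read '2': WAIT → WAIT
  read '2': WAIT → WAIT
  read '0': WAIT → WAIT
  read '0': WAIT → WAIT
  read '0': WAIT → WAIT
  read '1': WAIT → WAIT
  read '0': WAIT → WAIT
  end WAIT, accepted
w2:
  start at HALT
  read '1': HALT → WAIT
  read '1': WAIT → WAIT
  read '2': WAIT → WAIT
  read '1': WAIT → WAIT
  read '1': WAIT → WAIT
  read '1': WAIT → WAIT
  read '1': WAIT → WAIT
  read '2': WAIT → WAIT
  read '0': WAIT → WAIT
  read '1': WAIT → WAIT
  read '1': WAIT → WAIT
  read '0': WAIT → WAIT
  read '1': WAIT → WAIT
  read '2': WAIT → WAIT
  read '1': WAIT → WAIT
  end WAIT, accepted
w3:
  start at HALT
  read '0': HALT → PARK
  read '0': PARK → SCAN
  read '1': SCAN → SYNC
  read '1': SYNC → SCAN
  read '0': SCAN → HALT
  read '1': HALT → WAIT
  read '0': WAIT → WAIT
  read '0': WAIT → WAIT
  read '0': WAIT → WAIT
  read '1': WAIT → WAIT
  read '0': WAIT → WAIT
  read '0': WAIT → WAIT
  read '0': WAIT → WAIT
  read '0': WAIT → WAIT
  read '2': WAIT → WAIT
  read '1': WAIT → WAIT
  read '2': WAIT → WAIT
  read '0': WAIT → WAIT
  read '1': WAIT → WAIT
  end WAIT, accepted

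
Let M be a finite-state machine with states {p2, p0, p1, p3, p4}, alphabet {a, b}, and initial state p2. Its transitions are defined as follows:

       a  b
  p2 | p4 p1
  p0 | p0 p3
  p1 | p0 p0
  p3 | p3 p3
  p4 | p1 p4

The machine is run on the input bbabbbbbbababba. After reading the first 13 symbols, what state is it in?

p3

Trace: p2 -b-> p1 -b-> p0 -a-> p0 -b-> p3 -b-> p3 -b-> p3 -b-> p3 -b-> p3 -b-> p3 -a-> p3 -b-> p3 -a-> p3 -b-> p3
After 13 symbols: p3.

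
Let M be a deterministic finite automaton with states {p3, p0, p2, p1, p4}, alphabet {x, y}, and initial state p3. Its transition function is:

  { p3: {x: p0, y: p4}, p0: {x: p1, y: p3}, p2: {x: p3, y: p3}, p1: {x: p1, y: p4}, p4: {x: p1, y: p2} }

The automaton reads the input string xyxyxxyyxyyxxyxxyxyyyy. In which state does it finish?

p4

Trace: p3 -x-> p0 -y-> p3 -x-> p0 -y-> p3 -x-> p0 -x-> p1 -y-> p4 -y-> p2 -x-> p3 -y-> p4 -y-> p2 -x-> p3 -x-> p0 -y-> p3 -x-> p0 -x-> p1 -y-> p4 -x-> p1 -y-> p4 -y-> p2 -y-> p3 -y-> p4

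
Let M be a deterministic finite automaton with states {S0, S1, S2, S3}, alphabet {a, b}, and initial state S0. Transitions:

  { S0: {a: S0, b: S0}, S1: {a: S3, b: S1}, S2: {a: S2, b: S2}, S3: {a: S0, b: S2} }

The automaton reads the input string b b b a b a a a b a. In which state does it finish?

S0

Trace: S0 -b-> S0 -b-> S0 -b-> S0 -a-> S0 -b-> S0 -a-> S0 -a-> S0 -a-> S0 -b-> S0 -a-> S0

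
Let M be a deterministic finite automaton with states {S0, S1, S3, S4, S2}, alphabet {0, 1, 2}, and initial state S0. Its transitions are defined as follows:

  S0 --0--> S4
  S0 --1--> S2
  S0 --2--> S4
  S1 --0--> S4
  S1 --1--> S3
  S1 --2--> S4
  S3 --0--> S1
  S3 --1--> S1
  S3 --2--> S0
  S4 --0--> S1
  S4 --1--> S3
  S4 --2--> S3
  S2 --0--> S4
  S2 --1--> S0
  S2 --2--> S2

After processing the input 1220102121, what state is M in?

start at S0
read '1': S0 → S2
read '2': S2 → S2
read '2': S2 → S2
read '0': S2 → S4
read '1': S4 → S3
read '0': S3 → S1
read '2': S1 → S4
read '1': S4 → S3
read '2': S3 → S0
read '1': S0 → S2

S2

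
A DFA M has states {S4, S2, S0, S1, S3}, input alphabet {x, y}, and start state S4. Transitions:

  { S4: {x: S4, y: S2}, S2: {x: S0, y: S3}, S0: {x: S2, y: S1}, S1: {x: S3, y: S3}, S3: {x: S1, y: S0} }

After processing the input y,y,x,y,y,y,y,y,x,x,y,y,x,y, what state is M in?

S3

Trace: S4 -y-> S2 -y-> S3 -x-> S1 -y-> S3 -y-> S0 -y-> S1 -y-> S3 -y-> S0 -x-> S2 -x-> S0 -y-> S1 -y-> S3 -x-> S1 -y-> S3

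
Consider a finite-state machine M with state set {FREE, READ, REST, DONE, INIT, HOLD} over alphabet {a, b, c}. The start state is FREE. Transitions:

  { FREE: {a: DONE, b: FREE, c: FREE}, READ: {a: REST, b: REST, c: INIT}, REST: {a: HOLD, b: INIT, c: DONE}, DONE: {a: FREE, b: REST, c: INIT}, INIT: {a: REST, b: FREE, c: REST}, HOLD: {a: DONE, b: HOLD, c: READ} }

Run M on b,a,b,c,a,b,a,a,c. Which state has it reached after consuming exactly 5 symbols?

Trace: FREE -b-> FREE -a-> DONE -b-> REST -c-> DONE -a-> FREE
After 5 symbols: FREE.

FREE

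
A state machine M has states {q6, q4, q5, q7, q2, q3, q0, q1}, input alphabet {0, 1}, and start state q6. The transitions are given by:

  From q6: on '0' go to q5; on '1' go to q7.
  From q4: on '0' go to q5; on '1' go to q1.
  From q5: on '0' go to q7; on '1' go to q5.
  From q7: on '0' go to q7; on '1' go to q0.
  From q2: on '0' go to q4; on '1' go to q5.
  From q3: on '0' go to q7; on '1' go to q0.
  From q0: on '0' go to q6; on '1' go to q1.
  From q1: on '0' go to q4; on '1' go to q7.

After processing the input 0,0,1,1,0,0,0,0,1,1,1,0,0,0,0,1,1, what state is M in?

q1

q6 → q5 → q7 → q0 → q1 → q4 → q5 → q7 → q7 → q0 → q1 → q7 → q7 → q7 → q7 → q7 → q0 → q1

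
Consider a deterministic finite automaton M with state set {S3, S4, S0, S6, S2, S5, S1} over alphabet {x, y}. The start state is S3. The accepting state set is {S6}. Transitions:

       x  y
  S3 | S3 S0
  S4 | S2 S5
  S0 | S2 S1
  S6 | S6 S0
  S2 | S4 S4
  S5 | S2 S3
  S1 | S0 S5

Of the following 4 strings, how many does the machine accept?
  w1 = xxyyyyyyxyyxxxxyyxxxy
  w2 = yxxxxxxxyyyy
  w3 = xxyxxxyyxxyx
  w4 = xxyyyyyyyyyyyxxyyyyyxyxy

0

w1: Trace: S3 -x-> S3 -x-> S3 -y-> S0 -y-> S1 -y-> S5 -y-> S3 -y-> S0 -y-> S1 -x-> S0 -y-> S1 -y-> S5 -x-> S2 -x-> S4 -x-> S2 -x-> S4 -y-> S5 -y-> S3 -x-> S3 -x-> S3 -x-> S3 -y-> S0  → end S0, rejected
w2: Trace: S3 -y-> S0 -x-> S2 -x-> S4 -x-> S2 -x-> S4 -x-> S2 -x-> S4 -x-> S2 -y-> S4 -y-> S5 -y-> S3 -y-> S0  → end S0, rejected
w3: Trace: S3 -x-> S3 -x-> S3 -y-> S0 -x-> S2 -x-> S4 -x-> S2 -y-> S4 -y-> S5 -x-> S2 -x-> S4 -y-> S5 -x-> S2  → end S2, rejected
w4: Trace: S3 -x-> S3 -x-> S3 -y-> S0 -y-> S1 -y-> S5 -y-> S3 -y-> S0 -y-> S1 -y-> S5 -y-> S3 -y-> S0 -y-> S1 -y-> S5 -x-> S2 -x-> S4 -y-> S5 -y-> S3 -y-> S0 -y-> S1 -y-> S5 -x-> S2 -y-> S4 -x-> S2 -y-> S4  → end S4, rejected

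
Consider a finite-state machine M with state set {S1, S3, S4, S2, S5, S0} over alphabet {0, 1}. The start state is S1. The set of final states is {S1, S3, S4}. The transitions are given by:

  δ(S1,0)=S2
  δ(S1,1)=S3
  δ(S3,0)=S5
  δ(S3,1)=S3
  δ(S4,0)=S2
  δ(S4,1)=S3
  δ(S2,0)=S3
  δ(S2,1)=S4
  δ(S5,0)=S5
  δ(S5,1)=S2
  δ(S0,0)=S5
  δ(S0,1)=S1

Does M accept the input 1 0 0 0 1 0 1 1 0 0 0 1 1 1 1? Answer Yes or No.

Yes

S1 → S3 → S5 → S5 → S5 → S2 → S3 → S3 → S3 → S5 → S5 → S5 → S2 → S4 → S3 → S3
End state S3 is accepting.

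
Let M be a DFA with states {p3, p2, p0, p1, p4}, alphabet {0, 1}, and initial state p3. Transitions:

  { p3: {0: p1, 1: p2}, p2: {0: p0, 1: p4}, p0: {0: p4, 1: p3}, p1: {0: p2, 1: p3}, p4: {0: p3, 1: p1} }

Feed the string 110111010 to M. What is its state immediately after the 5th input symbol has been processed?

p4

start at p3
read '1': p3 → p2
read '1': p2 → p4
read '0': p4 → p3
read '1': p3 → p2
read '1': p2 → p4
After 5 symbols: p4.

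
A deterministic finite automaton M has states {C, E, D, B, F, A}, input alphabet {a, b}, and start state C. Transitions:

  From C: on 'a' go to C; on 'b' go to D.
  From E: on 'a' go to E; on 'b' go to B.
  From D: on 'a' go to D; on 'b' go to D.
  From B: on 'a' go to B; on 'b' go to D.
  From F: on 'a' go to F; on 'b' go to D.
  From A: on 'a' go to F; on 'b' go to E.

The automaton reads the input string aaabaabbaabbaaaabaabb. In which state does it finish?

start at C
read 'a': C → C
read 'a': C → C
read 'a': C → C
read 'b': C → D
read 'a': D → D
read 'a': D → D
read 'b': D → D
read 'b': D → D
read 'a': D → D
read 'a': D → D
read 'b': D → D
read 'b': D → D
read 'a': D → D
read 'a': D → D
read 'a': D → D
read 'a': D → D
read 'b': D → D
read 'a': D → D
read 'a': D → D
read 'b': D → D
read 'b': D → D

D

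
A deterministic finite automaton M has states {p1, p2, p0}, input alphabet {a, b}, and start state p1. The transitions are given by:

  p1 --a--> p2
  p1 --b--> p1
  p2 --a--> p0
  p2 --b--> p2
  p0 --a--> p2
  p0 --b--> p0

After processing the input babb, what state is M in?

p2

Trace: p1 -b-> p1 -a-> p2 -b-> p2 -b-> p2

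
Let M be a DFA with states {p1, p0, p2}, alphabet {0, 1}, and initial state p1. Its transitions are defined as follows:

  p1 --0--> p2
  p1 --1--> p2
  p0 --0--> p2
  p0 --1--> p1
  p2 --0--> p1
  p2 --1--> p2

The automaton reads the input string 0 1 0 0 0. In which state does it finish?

Trace: p1 -0-> p2 -1-> p2 -0-> p1 -0-> p2 -0-> p1

p1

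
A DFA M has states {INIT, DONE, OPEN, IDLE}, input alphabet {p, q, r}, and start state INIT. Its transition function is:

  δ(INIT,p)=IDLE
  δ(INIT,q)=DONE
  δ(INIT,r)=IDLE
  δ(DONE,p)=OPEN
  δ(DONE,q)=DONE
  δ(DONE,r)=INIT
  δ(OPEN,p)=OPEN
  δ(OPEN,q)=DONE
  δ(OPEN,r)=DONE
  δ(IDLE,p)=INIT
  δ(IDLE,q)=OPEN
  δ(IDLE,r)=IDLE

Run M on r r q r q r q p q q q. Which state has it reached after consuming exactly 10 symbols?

DONE

INIT → IDLE → IDLE → OPEN → DONE → DONE → INIT → DONE → OPEN → DONE → DONE
After 10 symbols: DONE.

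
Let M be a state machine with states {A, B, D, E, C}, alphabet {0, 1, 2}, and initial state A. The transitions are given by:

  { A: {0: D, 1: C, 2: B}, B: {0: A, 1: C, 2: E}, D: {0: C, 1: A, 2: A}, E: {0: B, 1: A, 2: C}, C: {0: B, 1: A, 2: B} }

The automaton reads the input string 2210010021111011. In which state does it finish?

C

start at A
read '2': A → B
read '2': B → E
read '1': E → A
read '0': A → D
read '0': D → C
read '1': C → A
read '0': A → D
read '0': D → C
read '2': C → B
read '1': B → C
read '1': C → A
read '1': A → C
read '1': C → A
read '0': A → D
read '1': D → A
read '1': A → C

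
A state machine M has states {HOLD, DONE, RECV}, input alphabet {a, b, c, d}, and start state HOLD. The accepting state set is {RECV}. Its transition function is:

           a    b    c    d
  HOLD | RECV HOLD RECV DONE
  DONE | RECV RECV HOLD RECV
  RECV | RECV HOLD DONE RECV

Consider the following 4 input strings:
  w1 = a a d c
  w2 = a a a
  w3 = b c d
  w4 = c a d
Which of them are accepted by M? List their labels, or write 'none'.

w2, w3, w4

w1:
  start at HOLD
  read 'a': HOLD → RECV
  read 'a': RECV → RECV
  read 'd': RECV → RECV
  read 'c': RECV → DONE
  end DONE, rejected
w2:
  start at HOLD
  read 'a': HOLD → RECV
  read 'a': RECV → RECV
  read 'a': RECV → RECV
  end RECV, accepted
w3:
  start at HOLD
  read 'b': HOLD → HOLD
  read 'c': HOLD → RECV
  read 'd': RECV → RECV
  end RECV, accepted
w4:
  start at HOLD
  read 'c': HOLD → RECV
  read 'a': RECV → RECV
  read 'd': RECV → RECV
  end RECV, accepted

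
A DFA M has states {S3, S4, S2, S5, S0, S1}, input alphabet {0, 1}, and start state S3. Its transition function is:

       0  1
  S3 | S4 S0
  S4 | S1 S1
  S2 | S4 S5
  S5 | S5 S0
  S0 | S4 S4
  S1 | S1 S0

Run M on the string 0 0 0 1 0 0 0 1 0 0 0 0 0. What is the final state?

S1

Trace: S3 -0-> S4 -0-> S1 -0-> S1 -1-> S0 -0-> S4 -0-> S1 -0-> S1 -1-> S0 -0-> S4 -0-> S1 -0-> S1 -0-> S1 -0-> S1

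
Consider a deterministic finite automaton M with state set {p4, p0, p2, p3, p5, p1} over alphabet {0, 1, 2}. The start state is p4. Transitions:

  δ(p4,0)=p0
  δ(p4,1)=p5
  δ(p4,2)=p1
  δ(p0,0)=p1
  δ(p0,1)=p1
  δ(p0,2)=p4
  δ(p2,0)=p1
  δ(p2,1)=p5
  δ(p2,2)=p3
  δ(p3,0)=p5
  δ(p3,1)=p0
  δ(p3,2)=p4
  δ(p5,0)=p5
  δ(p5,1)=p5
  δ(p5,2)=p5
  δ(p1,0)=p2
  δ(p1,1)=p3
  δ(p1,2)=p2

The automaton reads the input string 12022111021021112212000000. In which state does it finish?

p5

p4 → p5 → p5 → p5 → p5 → p5 → p5 → p5 → p5 → p5 → p5 → p5 → p5 → p5 → p5 → p5 → p5 → p5 → p5 → p5 → p5 → p5 → p5 → p5 → p5 → p5 → p5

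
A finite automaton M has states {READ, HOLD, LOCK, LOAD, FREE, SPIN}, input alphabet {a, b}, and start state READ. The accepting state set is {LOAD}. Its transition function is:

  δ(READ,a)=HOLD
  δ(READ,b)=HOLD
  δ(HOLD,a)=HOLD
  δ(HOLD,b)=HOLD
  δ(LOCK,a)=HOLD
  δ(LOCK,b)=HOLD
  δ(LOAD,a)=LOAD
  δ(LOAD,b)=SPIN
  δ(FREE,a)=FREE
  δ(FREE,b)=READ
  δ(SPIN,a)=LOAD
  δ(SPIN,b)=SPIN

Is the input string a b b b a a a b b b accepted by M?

No

READ → HOLD → HOLD → HOLD → HOLD → HOLD → HOLD → HOLD → HOLD → HOLD → HOLD
End state HOLD is not accepting.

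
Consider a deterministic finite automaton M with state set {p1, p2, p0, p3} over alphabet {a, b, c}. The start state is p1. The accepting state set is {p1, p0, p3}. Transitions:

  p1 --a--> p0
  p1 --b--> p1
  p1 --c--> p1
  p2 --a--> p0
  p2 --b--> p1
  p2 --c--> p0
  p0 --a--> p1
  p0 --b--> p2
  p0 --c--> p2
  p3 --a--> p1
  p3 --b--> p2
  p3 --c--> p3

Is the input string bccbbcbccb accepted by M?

start at p1
read 'b': p1 → p1
read 'c': p1 → p1
read 'c': p1 → p1
read 'b': p1 → p1
read 'b': p1 → p1
read 'c': p1 → p1
read 'b': p1 → p1
read 'c': p1 → p1
read 'c': p1 → p1
read 'b': p1 → p1
End state p1 is accepting.

Yes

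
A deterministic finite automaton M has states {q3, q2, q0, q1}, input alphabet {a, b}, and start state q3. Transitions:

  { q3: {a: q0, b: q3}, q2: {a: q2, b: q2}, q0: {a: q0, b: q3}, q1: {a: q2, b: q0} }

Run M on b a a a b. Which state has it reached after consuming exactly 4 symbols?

q0

q3 → q3 → q0 → q0 → q0
After 4 symbols: q0.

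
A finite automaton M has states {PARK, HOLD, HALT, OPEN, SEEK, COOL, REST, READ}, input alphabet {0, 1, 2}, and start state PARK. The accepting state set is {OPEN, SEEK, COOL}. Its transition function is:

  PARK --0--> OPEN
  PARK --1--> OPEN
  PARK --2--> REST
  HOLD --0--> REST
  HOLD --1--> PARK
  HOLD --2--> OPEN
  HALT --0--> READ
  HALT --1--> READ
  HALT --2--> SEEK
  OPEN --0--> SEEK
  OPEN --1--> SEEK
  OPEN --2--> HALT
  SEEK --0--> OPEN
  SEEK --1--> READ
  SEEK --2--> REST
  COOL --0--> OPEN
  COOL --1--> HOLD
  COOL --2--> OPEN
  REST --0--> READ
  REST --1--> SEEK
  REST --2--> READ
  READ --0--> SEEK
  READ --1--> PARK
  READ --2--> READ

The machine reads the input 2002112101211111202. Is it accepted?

No

PARK → REST → READ → SEEK → REST → SEEK → READ → READ → PARK → OPEN → SEEK → REST → SEEK → READ → PARK → OPEN → SEEK → REST → READ → READ
End state READ is not accepting.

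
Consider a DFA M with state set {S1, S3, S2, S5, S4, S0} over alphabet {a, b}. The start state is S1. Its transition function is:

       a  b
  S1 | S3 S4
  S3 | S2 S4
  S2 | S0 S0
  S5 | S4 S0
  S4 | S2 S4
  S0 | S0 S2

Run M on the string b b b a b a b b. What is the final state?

S0

S1 → S4 → S4 → S4 → S2 → S0 → S0 → S2 → S0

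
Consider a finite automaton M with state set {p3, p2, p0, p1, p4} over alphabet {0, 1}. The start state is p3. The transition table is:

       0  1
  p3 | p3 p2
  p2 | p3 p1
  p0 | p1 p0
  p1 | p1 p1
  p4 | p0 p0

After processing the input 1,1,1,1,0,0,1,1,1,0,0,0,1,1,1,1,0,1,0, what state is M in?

start at p3
read '1': p3 → p2
read '1': p2 → p1
read '1': p1 → p1
read '1': p1 → p1
read '0': p1 → p1
read '0': p1 → p1
read '1': p1 → p1
read '1': p1 → p1
read '1': p1 → p1
read '0': p1 → p1
read '0': p1 → p1
read '0': p1 → p1
read '1': p1 → p1
read '1': p1 → p1
read '1': p1 → p1
read '1': p1 → p1
read '0': p1 → p1
read '1': p1 → p1
read '0': p1 → p1

p1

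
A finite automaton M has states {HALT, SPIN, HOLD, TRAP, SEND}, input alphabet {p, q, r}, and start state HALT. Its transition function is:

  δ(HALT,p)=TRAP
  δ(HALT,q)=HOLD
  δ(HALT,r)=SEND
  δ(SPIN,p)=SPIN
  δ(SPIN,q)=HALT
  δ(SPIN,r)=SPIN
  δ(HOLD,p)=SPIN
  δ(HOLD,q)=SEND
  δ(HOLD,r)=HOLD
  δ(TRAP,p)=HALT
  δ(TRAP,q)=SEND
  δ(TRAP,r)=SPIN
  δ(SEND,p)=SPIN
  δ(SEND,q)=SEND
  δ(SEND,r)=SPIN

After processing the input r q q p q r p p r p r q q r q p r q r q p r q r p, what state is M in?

Trace: HALT -r-> SEND -q-> SEND -q-> SEND -p-> SPIN -q-> HALT -r-> SEND -p-> SPIN -p-> SPIN -r-> SPIN -p-> SPIN -r-> SPIN -q-> HALT -q-> HOLD -r-> HOLD -q-> SEND -p-> SPIN -r-> SPIN -q-> HALT -r-> SEND -q-> SEND -p-> SPIN -r-> SPIN -q-> HALT -r-> SEND -p-> SPIN

SPIN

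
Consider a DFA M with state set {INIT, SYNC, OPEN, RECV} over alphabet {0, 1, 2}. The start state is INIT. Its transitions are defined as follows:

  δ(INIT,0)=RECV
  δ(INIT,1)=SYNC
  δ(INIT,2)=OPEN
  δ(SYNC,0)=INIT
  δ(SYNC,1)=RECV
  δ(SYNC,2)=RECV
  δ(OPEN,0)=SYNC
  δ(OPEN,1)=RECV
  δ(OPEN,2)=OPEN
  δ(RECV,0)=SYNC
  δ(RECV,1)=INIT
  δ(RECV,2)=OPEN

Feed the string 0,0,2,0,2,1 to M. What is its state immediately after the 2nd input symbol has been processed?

INIT → RECV → SYNC
After 2 symbols: SYNC.

SYNC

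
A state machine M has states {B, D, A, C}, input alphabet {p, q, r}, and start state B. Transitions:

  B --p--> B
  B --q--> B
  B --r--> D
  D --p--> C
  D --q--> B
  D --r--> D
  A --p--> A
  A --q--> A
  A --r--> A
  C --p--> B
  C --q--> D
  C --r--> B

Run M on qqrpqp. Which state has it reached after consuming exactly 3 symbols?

start at B
read 'q': B → B
read 'q': B → B
read 'r': B → D
After 3 symbols: D.

D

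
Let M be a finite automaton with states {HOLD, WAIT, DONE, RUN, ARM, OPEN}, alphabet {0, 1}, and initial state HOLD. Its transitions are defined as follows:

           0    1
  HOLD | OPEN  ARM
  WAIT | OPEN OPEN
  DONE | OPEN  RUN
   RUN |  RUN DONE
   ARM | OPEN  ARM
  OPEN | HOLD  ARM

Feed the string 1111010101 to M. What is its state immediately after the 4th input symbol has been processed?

Trace: HOLD -1-> ARM -1-> ARM -1-> ARM -1-> ARM
After 4 symbols: ARM.

ARM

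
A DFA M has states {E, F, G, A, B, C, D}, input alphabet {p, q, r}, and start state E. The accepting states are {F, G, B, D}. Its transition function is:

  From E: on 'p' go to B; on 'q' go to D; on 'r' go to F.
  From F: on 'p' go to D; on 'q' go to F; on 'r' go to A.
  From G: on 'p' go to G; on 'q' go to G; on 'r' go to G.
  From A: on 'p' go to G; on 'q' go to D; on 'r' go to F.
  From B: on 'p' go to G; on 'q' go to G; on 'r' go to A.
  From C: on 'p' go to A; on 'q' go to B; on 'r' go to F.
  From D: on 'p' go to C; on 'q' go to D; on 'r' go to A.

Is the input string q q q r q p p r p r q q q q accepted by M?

Yes

Trace: E -q-> D -q-> D -q-> D -r-> A -q-> D -p-> C -p-> A -r-> F -p-> D -r-> A -q-> D -q-> D -q-> D -q-> D
End state D is accepting.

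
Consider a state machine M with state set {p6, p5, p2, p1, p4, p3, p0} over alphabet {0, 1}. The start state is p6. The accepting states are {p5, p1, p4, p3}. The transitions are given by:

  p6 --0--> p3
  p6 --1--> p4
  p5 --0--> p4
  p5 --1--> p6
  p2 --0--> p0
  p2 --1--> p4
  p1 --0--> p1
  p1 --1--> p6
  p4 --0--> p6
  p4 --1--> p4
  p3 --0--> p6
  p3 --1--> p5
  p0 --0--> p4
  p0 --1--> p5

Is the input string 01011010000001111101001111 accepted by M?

start at p6
read '0': p6 → p3
read '1': p3 → p5
read '0': p5 → p4
read '1': p4 → p4
read '1': p4 → p4
read '0': p4 → p6
read '1': p6 → p4
read '0': p4 → p6
read '0': p6 → p3
read '0': p3 → p6
read '0': p6 → p3
read '0': p3 → p6
read '0': p6 → p3
read '1': p3 → p5
read '1': p5 → p6
read '1': p6 → p4
read '1': p4 → p4
read '1': p4 → p4
read '0': p4 → p6
read '1': p6 → p4
read '0': p4 → p6
read '0': p6 → p3
read '1': p3 → p5
read '1': p5 → p6
read '1': p6 → p4
read '1': p4 → p4
End state p4 is accepting.

Yes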